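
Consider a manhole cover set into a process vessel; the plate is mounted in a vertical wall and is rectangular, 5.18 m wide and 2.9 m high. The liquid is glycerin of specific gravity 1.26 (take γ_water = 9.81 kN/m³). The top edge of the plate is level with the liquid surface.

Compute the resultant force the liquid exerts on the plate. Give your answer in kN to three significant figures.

γ = 1.26 × 9.81 = 12.3606 kN/m³.
The centroid lies 2.9/2 = 1.45 m below the top edge, so the centroid depth is h_c = 1.45 m.
A = 5.18 × 2.9 = 15.022 m².
Resultant F = γ·h_c·A = 12.3606 × 1.45 × 15.022 = 269.237 kN.

F ≈ 269 kN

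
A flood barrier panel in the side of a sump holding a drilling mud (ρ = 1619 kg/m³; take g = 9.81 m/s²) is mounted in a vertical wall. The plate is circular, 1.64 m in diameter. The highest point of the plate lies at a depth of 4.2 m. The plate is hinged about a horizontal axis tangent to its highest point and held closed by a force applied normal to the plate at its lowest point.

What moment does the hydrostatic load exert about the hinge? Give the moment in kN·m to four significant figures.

M ≈ 143.7 kN·m

γ = ρg = 1619 × 9.81 / 1000 = 15.88239 kN/m³.
The centroid is at the centre, 0.82 m below the top of the plate, so the centroid depth is h_c = 4.2 + 0.82 = 5.02 m.
A = π(0.82)² = 2.11241 m².
Resultant F = γ·h_c·A = 15.88239 × 5.02 × 2.11241 = 168.422 kN.
I_c = πr⁴/4 = π × 0.82⁴/4 = 0.355096 m⁴.
Centre of pressure: y_p = y_c + I_c/(y_c·A) = 5.02 + 0.355096/(5.02 × 2.11241) = 5.02 + 0.033486 = 5.05349 m along the plane.
The resultant acts 0.82 + 0.033486 = 0.853486 m (along the plate) below the hinge at the top edge, so the moment about the hinge is M = F × 0.853486 = 168.422 × 0.853486 = 143.746 kN·m.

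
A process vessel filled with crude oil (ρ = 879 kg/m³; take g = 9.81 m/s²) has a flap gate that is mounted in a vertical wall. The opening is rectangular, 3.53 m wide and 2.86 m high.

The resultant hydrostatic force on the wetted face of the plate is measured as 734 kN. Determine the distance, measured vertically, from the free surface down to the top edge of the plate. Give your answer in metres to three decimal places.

d_top ≈ 7.001 m

γ = ρg = 879 × 9.81 / 1000 = 8.62299 kN/m³.
A = 3.53 × 2.86 = 10.0958 m².
From F = γ·h_c·A, the centroid depth is h_c = 734/(8.62299 × 10.0958) = 8.43136 m.
The centroid lies 2.86/2 = 1.43 m below the top edge, so the top edge sits at h_top = 8.43136 − 1.43 = 7.00136 m below the surface.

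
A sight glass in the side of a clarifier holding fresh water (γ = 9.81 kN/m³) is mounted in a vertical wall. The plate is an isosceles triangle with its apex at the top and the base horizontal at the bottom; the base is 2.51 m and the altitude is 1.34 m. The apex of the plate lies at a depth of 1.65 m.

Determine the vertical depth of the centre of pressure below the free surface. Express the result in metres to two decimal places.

h_p = 2.58 m

γ = 9.81 kN/m³.
With the apex up, the centroid sits 2h/3 = 2 × 1.34/3 = 0.893333 m below the apex, so the centroid depth is h_c = 1.65 + 0.893333 = 2.54333 m.
A = ½ × 2.51 × 1.34 = 1.6817 m².
Resultant F = γ·h_c·A = 9.81 × 2.54333 × 1.6817 = 41.9585 kN.
I_c = b·h³/36 = 2.51 × 1.34³/36 = 0.167759 m⁴.
Centre of pressure: y_p = y_c + I_c/(y_c·A) = 2.54333 + 0.167759/(2.54333 × 1.6817) = 2.54333 + 0.0392224 = 2.58255 m along the plane.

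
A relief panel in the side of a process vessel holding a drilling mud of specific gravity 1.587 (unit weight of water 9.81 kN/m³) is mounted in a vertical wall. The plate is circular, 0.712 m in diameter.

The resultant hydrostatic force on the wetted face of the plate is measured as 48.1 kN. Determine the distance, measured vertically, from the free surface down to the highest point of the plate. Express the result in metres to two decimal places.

d_top ≈ 7.40 m

γ = 1.587 × 9.81 = 15.56847 kN/m³.
A = π(0.356)² = 0.398153 m².
From F = γ·h_c·A, the centroid depth is h_c = 48.1/(15.56847 × 0.398153) = 7.75978 m.
The centroid is at the centre, 0.356 m below the top of the plate, so the highest point sits at h_top = 7.75978 − 0.356 = 7.40378 m below the surface.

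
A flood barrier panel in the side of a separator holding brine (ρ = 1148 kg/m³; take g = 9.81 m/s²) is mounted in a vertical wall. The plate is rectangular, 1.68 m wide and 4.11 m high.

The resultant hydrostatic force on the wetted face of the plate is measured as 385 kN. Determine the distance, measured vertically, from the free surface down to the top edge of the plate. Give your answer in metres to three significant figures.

d_top ≈ 2.90 m

γ = ρg = 1148 × 9.81 / 1000 = 11.26188 kN/m³.
A = 1.68 × 4.11 = 6.9048 m².
From F = γ·h_c·A, the centroid depth is h_c = 385/(11.26188 × 6.9048) = 4.95107 m.
The centroid lies 4.11/2 = 2.055 m below the top edge, so the top edge sits at h_top = 4.95107 − 2.055 = 2.89607 m below the surface.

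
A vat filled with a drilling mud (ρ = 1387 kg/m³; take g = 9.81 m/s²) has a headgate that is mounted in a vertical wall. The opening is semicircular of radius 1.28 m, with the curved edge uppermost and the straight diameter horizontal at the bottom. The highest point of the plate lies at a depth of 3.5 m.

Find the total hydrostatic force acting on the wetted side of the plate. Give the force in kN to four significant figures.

γ = ρg = 1387 × 9.81 / 1000 = 13.60647 kN/m³.
The centroid lies 4r/(3π) = 0.543249 m above the diameter, so r − 4r/(3π) = 1.28 − 0.543249 = 0.736751 m below the topmost point, so the centroid depth is h_c = 3.5 + 0.736751 = 4.23675 m.
A = πr²/2 = π × 1.28²/2 = 2.57359 m².
Resultant F = γ·h_c·A = 13.60647 × 4.23675 × 2.57359 = 148.36 kN.

F ≈ 148.4 kN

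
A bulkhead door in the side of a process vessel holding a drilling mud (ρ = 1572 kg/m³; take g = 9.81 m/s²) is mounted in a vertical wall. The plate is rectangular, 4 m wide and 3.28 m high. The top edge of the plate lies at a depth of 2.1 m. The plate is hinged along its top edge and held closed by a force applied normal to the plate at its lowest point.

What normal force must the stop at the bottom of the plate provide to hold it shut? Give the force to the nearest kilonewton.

γ = ρg = 1572 × 9.81 / 1000 = 15.42132 kN/m³.
The centroid lies 3.28/2 = 1.64 m below the top edge, so the centroid depth is h_c = 2.1 + 1.64 = 3.74 m.
A = 4 × 3.28 = 13.12 m².
Resultant F = γ·h_c·A = 15.42132 × 3.74 × 13.12 = 756.706 kN.
I_c = b·h³/12 = 4 × 3.28³/12 = 11.7625 m⁴.
Centre of pressure: y_p = y_c + I_c/(y_c·A) = 3.74 + 11.7625/(3.74 × 13.12) = 3.74 + 0.239714 = 3.97971 m along the plane.
The resultant acts 1.64 + 0.239714 = 1.87971 m (along the plate) below the hinge at the top edge, so the moment about the hinge is M = F × 1.87971 = 756.706 × 1.87971 = 1422.39 kN·m.
A normal force at the bottom, 3.28 m from the hinge, must supply this moment: P = 1422.39/3.28 = 433.655 kN.

P ≈ 434 kN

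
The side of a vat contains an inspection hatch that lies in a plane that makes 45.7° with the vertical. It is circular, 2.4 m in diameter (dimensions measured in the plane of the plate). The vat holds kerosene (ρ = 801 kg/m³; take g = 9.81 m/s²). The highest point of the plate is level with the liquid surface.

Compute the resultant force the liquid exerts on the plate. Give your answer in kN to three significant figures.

γ = ρg = 801 × 9.81 / 1000 = 7.85781 kN/m³.
The plate makes 45.7° with the vertical, i.e. θ = 90° − 45.7° = 44.3° to the horizontal. Measuring y along the incline from the free-surface line, vertical depth h = y·sinθ with sinθ = 0.698415.
The centroid is at the centre, 1.2 m below the top of the plate, so y_c = 1.2 m and h_c = 1.2 × 0.698415 = 0.838098 m.
A = π(1.2)² = 4.52389 m².
Resultant F = γ·h_c·A = 7.85781 × 0.838098 × 4.52389 = 29.7926 kN.

F ≈ 29.8 kN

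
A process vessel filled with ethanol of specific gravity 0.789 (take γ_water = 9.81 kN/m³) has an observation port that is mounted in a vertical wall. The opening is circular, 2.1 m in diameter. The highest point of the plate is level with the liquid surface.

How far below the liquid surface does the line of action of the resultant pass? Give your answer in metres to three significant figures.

γ = 0.789 × 9.81 = 7.74009 kN/m³.
The centroid is at the centre, 1.05 m below the top of the plate, so the centroid depth is h_c = 1.05 m.
A = π(1.05)² = 3.46361 m².
Resultant F = γ·h_c·A = 7.74009 × 1.05 × 3.46361 = 28.1491 kN.
I_c = πr⁴/4 = π × 1.05⁴/4 = 0.954656 m⁴.
Centre of pressure: y_p = y_c + I_c/(y_c·A) = 1.05 + 0.954656/(1.05 × 3.46361) = 1.05 + 0.2625 = 1.3125 m along the plane.

h_p = 1.31 m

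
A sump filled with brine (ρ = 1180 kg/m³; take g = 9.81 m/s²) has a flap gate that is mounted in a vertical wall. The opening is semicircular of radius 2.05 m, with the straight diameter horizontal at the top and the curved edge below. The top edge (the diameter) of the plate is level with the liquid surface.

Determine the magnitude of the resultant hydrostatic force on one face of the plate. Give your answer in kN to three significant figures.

F ≈ 66.5 kN

γ = ρg = 1180 × 9.81 / 1000 = 11.5758 kN/m³.
The centroid of a semicircle lies 4r/(3π) = 0.870047 m from the diameter, here below the top edge, so the centroid depth is h_c = 0.870047 m.
A = πr²/2 = π × 2.05²/2 = 6.60127 m².
Resultant F = γ·h_c·A = 11.5758 × 0.870047 × 6.60127 = 66.4846 kN.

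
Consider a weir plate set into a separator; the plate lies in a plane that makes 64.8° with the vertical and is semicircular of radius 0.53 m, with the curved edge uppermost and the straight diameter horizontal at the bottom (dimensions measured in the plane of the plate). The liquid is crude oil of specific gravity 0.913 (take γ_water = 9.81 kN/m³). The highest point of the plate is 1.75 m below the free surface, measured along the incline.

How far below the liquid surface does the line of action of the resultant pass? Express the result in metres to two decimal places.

γ = 0.913 × 9.81 = 8.95653 kN/m³.
The plate makes 64.8° with the vertical, i.e. θ = 90° − 64.8° = 25.2° to the horizontal. Measuring y along the incline from the free-surface line, vertical depth h = y·sinθ with sinθ = 0.425779.
The centroid lies 4r/(3π) = 0.224939 m above the diameter, so r − 4r/(3π) = 0.53 − 0.224939 = 0.305061 m below the topmost point, so y_c = 1.75 + 0.305061 = 2.05506 m and h_c = 2.05506 × 0.425779 = 0.875001 m.
A = πr²/2 = π × 0.53²/2 = 0.441237 m².
Resultant F = γ·h_c·A = 8.95653 × 0.875001 × 0.441237 = 3.45796 kN.
I_c = (π/8 − 8/(9π))·r⁴ = 0.109757 × 0.53⁴ = 0.00866036 m⁴.
Centre of pressure: y_p = y_c + I_c/(y_c·A) = 2.05506 + 0.00866036/(2.05506 × 0.441237) = 2.05506 + 0.00955079 = 2.06461 m along the plane.
Vertically, h_p = y_p·sinθ = 2.06461 × 0.425779 = 0.879068 m.

h_p = 0.88 m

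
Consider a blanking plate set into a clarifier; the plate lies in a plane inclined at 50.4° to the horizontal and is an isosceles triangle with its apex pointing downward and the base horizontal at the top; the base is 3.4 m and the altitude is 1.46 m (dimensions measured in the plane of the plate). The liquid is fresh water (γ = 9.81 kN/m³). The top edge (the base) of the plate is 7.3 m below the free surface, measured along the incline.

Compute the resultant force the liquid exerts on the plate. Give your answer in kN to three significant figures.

F ≈ 146 kN

γ = 9.81 kN/m³.
Let θ = 50.4° be the plate's angle to the horizontal; measure y along the incline from where the plane meets the free surface. Vertical depth h = y·sinθ with sinθ = 0.770513.
With the apex down, the centroid sits h/3 = 1.46/3 = 0.486667 m below the base (the top edge), so y_c = 7.3 + 0.486667 = 7.78667 m and h_c = 7.78667 × 0.770513 = 5.99973 m.
A = ½ × 3.4 × 1.46 = 2.482 m².
Resultant F = γ·h_c·A = 9.81 × 5.99973 × 2.482 = 146.084 kN.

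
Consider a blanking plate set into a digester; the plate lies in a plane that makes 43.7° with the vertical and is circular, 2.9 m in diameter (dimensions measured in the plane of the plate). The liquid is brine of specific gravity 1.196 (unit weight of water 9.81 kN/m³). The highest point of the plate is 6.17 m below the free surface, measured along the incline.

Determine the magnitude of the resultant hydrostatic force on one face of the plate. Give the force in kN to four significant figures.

F ≈ 426.9 kN

γ = 1.196 × 9.81 = 11.73276 kN/m³.
The plate makes 43.7° with the vertical, i.e. θ = 90° − 43.7° = 46.3° to the horizontal. Measuring y along the incline from the free-surface line, vertical depth h = y·sinθ with sinθ = 0.722967.
The centroid is at the centre, 1.45 m below the top of the plate, so y_c = 6.17 + 1.45 = 7.62 m and h_c = 7.62 × 0.722967 = 5.50901 m.
A = π(1.45)² = 6.6052 m².
Resultant F = γ·h_c·A = 11.73276 × 5.50901 × 6.6052 = 426.933 kN.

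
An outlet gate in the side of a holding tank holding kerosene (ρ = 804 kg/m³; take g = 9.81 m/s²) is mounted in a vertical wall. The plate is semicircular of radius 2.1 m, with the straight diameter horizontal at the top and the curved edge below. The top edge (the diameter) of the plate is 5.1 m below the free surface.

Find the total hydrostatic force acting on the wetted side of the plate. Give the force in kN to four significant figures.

γ = ρg = 804 × 9.81 / 1000 = 7.88724 kN/m³.
The centroid of a semicircle lies 4r/(3π) = 0.891268 m from the diameter, here below the top edge, so the centroid depth is h_c = 5.1 + 0.891268 = 5.99127 m.
A = πr²/2 = π × 2.1²/2 = 6.92721 m².
Resultant F = γ·h_c·A = 7.88724 × 5.99127 × 6.92721 = 327.342 kN.

F ≈ 327.3 kN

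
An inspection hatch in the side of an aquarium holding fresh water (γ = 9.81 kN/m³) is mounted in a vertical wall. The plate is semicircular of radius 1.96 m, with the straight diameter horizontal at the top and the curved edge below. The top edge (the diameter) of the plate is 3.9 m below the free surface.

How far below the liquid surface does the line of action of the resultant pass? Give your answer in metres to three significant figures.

h_p = 4.79 m

γ = 9.81 kN/m³.
The centroid of a semicircle lies 4r/(3π) = 0.83185 m from the diameter, here below the top edge, so the centroid depth is h_c = 3.9 + 0.83185 = 4.73185 m.
A = πr²/2 = π × 1.96²/2 = 6.03437 m².
Resultant F = γ·h_c·A = 9.81 × 4.73185 × 6.03437 = 280.112 kN.
I_c = (π/8 − 8/(9π))·r⁴ = 0.109757 × 1.96⁴ = 1.61978 m⁴.
Centre of pressure: y_p = y_c + I_c/(y_c·A) = 4.73185 + 1.61978/(4.73185 × 6.03437) = 4.73185 + 0.0567274 = 4.78858 m along the plane.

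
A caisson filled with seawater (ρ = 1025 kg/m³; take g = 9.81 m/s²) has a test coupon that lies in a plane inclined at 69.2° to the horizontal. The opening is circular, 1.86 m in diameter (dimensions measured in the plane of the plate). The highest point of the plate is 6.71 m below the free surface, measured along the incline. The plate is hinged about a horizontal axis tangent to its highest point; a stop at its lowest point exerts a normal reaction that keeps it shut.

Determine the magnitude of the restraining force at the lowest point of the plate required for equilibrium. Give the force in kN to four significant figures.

P ≈ 100.5 kN

γ = ρg = 1025 × 9.81 / 1000 = 10.05525 kN/m³.
Let θ = 69.2° be the plate's angle to the horizontal; measure y along the incline from where the plane meets the free surface. Vertical depth h = y·sinθ with sinθ = 0.934826.
The centroid is at the centre, 0.93 m below the top of the plate, so y_c = 6.71 + 0.93 = 7.64 m and h_c = 7.64 × 0.934826 = 7.14207 m.
A = π(0.93)² = 2.71716 m².
Resultant F = γ·h_c·A = 10.05525 × 7.14207 × 2.71716 = 195.134 kN.
I_c = πr⁴/4 = π × 0.93⁴/4 = 0.587519 m⁴.
Centre of pressure: y_p = y_c + I_c/(y_c·A) = 7.64 + 0.587519/(7.64 × 2.71716) = 7.64 + 0.0283018 = 7.6683 m along the plane.
The resultant acts 0.93 + 0.0283018 = 0.958302 m (along the plate) below the hinge at the top edge, so the moment about the hinge is M = F × 0.958302 = 195.134 × 0.958302 = 186.997 kN·m.
A normal force at the bottom, 1.86 m from the hinge, must supply this moment: P = 186.997/1.86 = 100.536 kN.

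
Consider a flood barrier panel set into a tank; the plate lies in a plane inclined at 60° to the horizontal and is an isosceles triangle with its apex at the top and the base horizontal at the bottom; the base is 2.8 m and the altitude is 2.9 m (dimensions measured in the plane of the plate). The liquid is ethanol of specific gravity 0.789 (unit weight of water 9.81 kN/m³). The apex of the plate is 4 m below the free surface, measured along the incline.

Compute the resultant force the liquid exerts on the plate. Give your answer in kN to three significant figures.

F ≈ 161 kN

γ = 0.789 × 9.81 = 7.74009 kN/m³.
Let θ = 60° be the plate's angle to the horizontal; measure y along the incline from where the plane meets the free surface. Vertical depth h = y·sinθ with sinθ = 0.866025.
With the apex up, the centroid sits 2h/3 = 2 × 2.9/3 = 1.93333 m below the apex, so y_c = 4 + 1.93333 = 5.93333 m and h_c = 5.93333 × 0.866025 = 5.13841 m.
A = ½ × 2.8 × 2.9 = 4.06 m².
Resultant F = γ·h_c·A = 7.74009 × 5.13841 × 4.06 = 161.473 kN.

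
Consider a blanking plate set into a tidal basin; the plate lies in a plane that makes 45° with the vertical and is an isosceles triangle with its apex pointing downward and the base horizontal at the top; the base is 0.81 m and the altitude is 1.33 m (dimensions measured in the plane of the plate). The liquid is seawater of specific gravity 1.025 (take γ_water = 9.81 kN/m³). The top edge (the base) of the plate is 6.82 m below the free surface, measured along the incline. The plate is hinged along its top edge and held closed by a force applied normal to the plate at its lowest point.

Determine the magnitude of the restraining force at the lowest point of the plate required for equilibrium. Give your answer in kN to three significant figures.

γ = 1.025 × 9.81 = 10.05525 kN/m³.
The plate makes 45° with the vertical, i.e. θ = 90° − 45° = 45° to the horizontal. Measuring y along the incline from the free-surface line, vertical depth h = y·sinθ with sinθ = 0.707107.
With the apex down, the centroid sits h/3 = 1.33/3 = 0.443333 m below the base (the top edge), so y_c = 6.82 + 0.443333 = 7.26333 m and h_c = 7.26333 × 0.707107 = 5.13595 m.
A = ½ × 0.81 × 1.33 = 0.53865 m².
Resultant F = γ·h_c·A = 10.05525 × 5.13595 × 0.53865 = 27.8176 kN.
I_c = b·h³/36 = 0.81 × 1.33³/36 = 0.0529343 m⁴.
Centre of pressure: y_p = y_c + I_c/(y_c·A) = 7.26333 + 0.0529343/(7.26333 × 0.53865) = 7.26333 + 0.0135299 = 7.27686 m along the plane.
The resultant acts 0.443333 + 0.0135299 = 0.456863 m (along the plate) below the hinge at the top edge, so the moment about the hinge is M = F × 0.456863 = 27.8176 × 0.456863 = 12.7088 kN·m.
A normal force at the bottom, 1.33 m from the hinge, must supply this moment: P = 12.7088/1.33 = 9.55549 kN.

P ≈ 9.56 kN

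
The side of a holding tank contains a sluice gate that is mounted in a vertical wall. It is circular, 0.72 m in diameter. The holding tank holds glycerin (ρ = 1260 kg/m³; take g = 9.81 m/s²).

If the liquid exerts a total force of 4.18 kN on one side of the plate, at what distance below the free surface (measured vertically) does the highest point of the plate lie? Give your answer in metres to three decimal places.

d_top ≈ 0.471 m

γ = ρg = 1260 × 9.81 / 1000 = 12.3606 kN/m³.
A = π(0.36)² = 0.40715 m².
From F = γ·h_c·A, the centroid depth is h_c = 4.18/(12.3606 × 0.40715) = 0.830582 m.
The centroid is at the centre, 0.36 m below the top of the plate, so the highest point sits at h_top = 0.830582 − 0.36 = 0.470582 m below the surface.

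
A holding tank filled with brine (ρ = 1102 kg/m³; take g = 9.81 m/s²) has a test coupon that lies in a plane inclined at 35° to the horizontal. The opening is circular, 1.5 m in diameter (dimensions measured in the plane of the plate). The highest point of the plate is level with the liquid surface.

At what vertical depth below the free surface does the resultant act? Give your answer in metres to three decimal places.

γ = ρg = 1102 × 9.81 / 1000 = 10.81062 kN/m³.
Let θ = 35° be the plate's angle to the horizontal; measure y along the incline from where the plane meets the free surface. Vertical depth h = y·sinθ with sinθ = 0.573576.
The centroid is at the centre, 0.75 m below the top of the plate, so y_c = 0.75 m and h_c = 0.75 × 0.573576 = 0.430182 m.
A = π(0.75)² = 1.76715 m².
Resultant F = γ·h_c·A = 10.81062 × 0.430182 × 1.76715 = 8.21819 kN.
I_c = πr⁴/4 = π × 0.75⁴/4 = 0.248505 m⁴.
Centre of pressure: y_p = y_c + I_c/(y_c·A) = 0.75 + 0.248505/(0.75 × 1.76715) = 0.75 + 0.1875 = 0.9375 m along the plane.
Vertically, h_p = y_p·sinθ = 0.9375 × 0.573576 = 0.537728 m.

h_p = 0.538 m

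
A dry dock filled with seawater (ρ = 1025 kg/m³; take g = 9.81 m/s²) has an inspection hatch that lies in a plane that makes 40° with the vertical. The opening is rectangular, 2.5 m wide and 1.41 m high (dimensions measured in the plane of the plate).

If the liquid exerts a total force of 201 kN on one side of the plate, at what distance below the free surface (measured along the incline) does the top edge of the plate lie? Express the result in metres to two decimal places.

y_top ≈ 6.70 m

γ = ρg = 1025 × 9.81 / 1000 = 10.05525 kN/m³.
A = 2.5 × 1.41 = 3.525 m².
From F = γ·h_c·A, the centroid depth is h_c = 201/(10.05525 × 3.525) = 5.6708 m.
The plate makes 40° with the vertical, i.e. θ = 90° − 40° = 50° to the horizontal. Measuring y along the incline from the free-surface line, vertical depth h = y·sinθ with sinθ = 0.766044.
Along the incline, y_c = h_c/sinθ = 5.6708/0.766044 = 7.40271 m.
The centroid lies 1.41/2 = 0.705 m below the top edge, so the top edge sits at y_top = 7.40271 − 0.705 = 6.69771 m along the incline.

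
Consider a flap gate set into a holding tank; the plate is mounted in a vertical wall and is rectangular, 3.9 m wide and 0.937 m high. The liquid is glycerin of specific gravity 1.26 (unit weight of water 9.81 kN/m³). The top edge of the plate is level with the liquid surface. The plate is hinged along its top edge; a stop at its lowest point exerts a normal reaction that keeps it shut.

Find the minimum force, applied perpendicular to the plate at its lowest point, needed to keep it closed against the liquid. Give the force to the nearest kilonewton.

P ≈ 14 kN

γ = 1.26 × 9.81 = 12.3606 kN/m³.
The centroid lies 0.937/2 = 0.4685 m below the top edge, so the centroid depth is h_c = 0.4685 m.
A = 3.9 × 0.937 = 3.6543 m².
Resultant F = γ·h_c·A = 12.3606 × 0.4685 × 3.6543 = 21.1618 kN.
I_c = b·h³/12 = 3.9 × 0.937³/12 = 0.267364 m⁴.
Centre of pressure: y_p = y_c + I_c/(y_c·A) = 0.4685 + 0.267364/(0.4685 × 3.6543) = 0.4685 + 0.156167 = 0.624667 m along the plane.
The resultant acts 0.4685 + 0.156167 = 0.624667 m (along the plate) below the hinge at the top edge, so the moment about the hinge is M = F × 0.624667 = 21.1618 × 0.624667 = 13.2191 kN·m.
A normal force at the bottom, 0.937 m from the hinge, must supply this moment: P = 13.2191/0.937 = 14.1079 kN.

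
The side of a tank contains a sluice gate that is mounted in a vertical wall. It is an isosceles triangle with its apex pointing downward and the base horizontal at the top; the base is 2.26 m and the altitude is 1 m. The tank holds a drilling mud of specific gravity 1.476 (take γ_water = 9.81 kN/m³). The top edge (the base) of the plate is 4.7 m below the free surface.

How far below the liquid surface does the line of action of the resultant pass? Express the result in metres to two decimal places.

h_p = 5.04 m

γ = 1.476 × 9.81 = 14.47956 kN/m³.
With the apex down, the centroid sits h/3 = 1/3 = 0.333333 m below the base (the top edge), so the centroid depth is h_c = 4.7 + 0.333333 = 5.03333 m.
A = ½ × 2.26 × 1 = 1.13 m².
Resultant F = γ·h_c·A = 14.47956 × 5.03333 × 1.13 = 82.3549 kN.
I_c = b·h³/36 = 2.26 × 1³/36 = 0.0627778 m⁴.
Centre of pressure: y_p = y_c + I_c/(y_c·A) = 5.03333 + 0.0627778/(5.03333 × 1.13) = 5.03333 + 0.0110375 = 5.04437 m along the plane.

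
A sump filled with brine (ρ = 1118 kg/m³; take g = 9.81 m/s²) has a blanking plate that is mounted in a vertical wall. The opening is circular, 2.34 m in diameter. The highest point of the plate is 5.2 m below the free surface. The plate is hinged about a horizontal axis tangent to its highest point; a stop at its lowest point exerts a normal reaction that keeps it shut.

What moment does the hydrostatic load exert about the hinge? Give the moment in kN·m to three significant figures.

γ = ρg = 1118 × 9.81 / 1000 = 10.96758 kN/m³.
The centroid is at the centre, 1.17 m below the top of the plate, so the centroid depth is h_c = 5.2 + 1.17 = 6.37 m.
A = π(1.17)² = 4.30053 m².
Resultant F = γ·h_c·A = 10.96758 × 6.37 × 4.30053 = 300.45 kN.
I_c = πr⁴/4 = π × 1.17⁴/4 = 1.47175 m⁴.
Centre of pressure: y_p = y_c + I_c/(y_c·A) = 6.37 + 1.47175/(6.37 × 4.30053) = 6.37 + 0.0537245 = 6.42372 m along the plane.
The resultant acts 1.17 + 0.0537245 = 1.22372 m (along the plate) below the hinge at the top edge, so the moment about the hinge is M = F × 1.22372 = 300.45 × 1.22372 = 367.667 kN·m.

M ≈ 368 kN·m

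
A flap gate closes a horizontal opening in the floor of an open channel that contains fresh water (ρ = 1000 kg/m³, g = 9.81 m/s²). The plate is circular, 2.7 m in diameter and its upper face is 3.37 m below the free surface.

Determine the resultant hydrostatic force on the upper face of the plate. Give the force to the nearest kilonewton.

γ = ρg = 1000 × 9.81 = 9810 N/m³ = 9.81 kN/m³.
The plate is horizontal, so pressure is uniform at p = γ·h = 9.81 × 3.37 = 33.0597 kN/m².
A = π(1.35)² = 5.72555 m².
F = p·A = 33.0597 × 5.72555 = 189.285 kN.

F ≈ 189 kN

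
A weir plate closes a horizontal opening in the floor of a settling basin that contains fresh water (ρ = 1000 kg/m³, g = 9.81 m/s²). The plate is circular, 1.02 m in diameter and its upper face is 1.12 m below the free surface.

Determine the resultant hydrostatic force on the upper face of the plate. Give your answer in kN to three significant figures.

F ≈ 8.98 kN

γ = ρg = 1000 × 9.81 = 9810 N/m³ = 9.81 kN/m³.
The plate is horizontal, so pressure is uniform at p = γ·h = 9.81 × 1.12 = 10.9872 kN/m².
A = π(0.51)² = 0.817128 m².
F = p·A = 10.9872 × 0.817128 = 8.97795 kN.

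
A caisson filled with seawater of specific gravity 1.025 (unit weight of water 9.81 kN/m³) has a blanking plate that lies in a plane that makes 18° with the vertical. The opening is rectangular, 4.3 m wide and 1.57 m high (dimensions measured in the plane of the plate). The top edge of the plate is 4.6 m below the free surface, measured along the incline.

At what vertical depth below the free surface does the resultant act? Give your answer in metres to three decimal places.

h_p = 5.158 m

γ = 1.025 × 9.81 = 10.05525 kN/m³.
The plate makes 18° with the vertical, i.e. θ = 90° − 18° = 72° to the horizontal. Measuring y along the incline from the free-surface line, vertical depth h = y·sinθ with sinθ = 0.951057.
The centroid lies 1.57/2 = 0.785 m below the top edge, so y_c = 4.6 + 0.785 = 5.385 m and h_c = 5.385 × 0.951057 = 5.12144 m.
A = 4.3 × 1.57 = 6.751 m².
Resultant F = γ·h_c·A = 10.05525 × 5.12144 × 6.751 = 347.659 kN.
I_c = b·h³/12 = 4.3 × 1.57³/12 = 1.38671 m⁴.
Centre of pressure: y_p = y_c + I_c/(y_c·A) = 5.385 + 1.38671/(5.385 × 6.751) = 5.385 + 0.0381445 = 5.42314 m along the plane.
Vertically, h_p = y_p·sinθ = 5.42314 × 0.951057 = 5.15772 m.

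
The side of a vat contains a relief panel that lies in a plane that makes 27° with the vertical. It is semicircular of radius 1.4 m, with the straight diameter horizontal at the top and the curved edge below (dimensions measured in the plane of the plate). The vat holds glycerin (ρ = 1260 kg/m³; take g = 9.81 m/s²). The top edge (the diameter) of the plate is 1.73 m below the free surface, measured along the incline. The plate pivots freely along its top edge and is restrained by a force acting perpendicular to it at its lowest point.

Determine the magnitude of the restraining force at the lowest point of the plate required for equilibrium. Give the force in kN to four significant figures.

γ = ρg = 1260 × 9.81 / 1000 = 12.3606 kN/m³.
The plate makes 27° with the vertical, i.e. θ = 90° − 27° = 63° to the horizontal. Measuring y along the incline from the free-surface line, vertical depth h = y·sinθ with sinθ = 0.891007.
The centroid of a semicircle lies 4r/(3π) = 0.594178 m from the diameter, here below the top edge, so y_c = 1.73 + 0.594178 = 2.32418 m and h_c = 2.32418 × 0.891007 = 2.07086 m.
A = πr²/2 = π × 1.4²/2 = 3.07876 m².
Resultant F = γ·h_c·A = 12.3606 × 2.07086 × 3.07876 = 78.8072 kN.
I_c = (π/8 − 8/(9π))·r⁴ = 0.109757 × 1.4⁴ = 0.421642 m⁴.
Centre of pressure: y_p = y_c + I_c/(y_c·A) = 2.32418 + 0.421642/(2.32418 × 3.07876) = 2.32418 + 0.0589248 = 2.3831 m along the plane.
The resultant acts 0.594178 + 0.0589248 = 0.653103 m (along the plate) below the hinge at the top edge, so the moment about the hinge is M = F × 0.653103 = 78.8072 × 0.653103 = 51.4692 kN·m.
A normal force at the bottom, 1.4 m from the hinge, must supply this moment: P = 51.4692/1.4 = 36.7637 kN.

P ≈ 36.76 kN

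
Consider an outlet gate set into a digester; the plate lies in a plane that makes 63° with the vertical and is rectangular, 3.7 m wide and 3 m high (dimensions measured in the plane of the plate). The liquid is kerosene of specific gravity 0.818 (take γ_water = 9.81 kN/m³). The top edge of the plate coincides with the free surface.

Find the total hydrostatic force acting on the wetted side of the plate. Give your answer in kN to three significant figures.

γ = 0.818 × 9.81 = 8.02458 kN/m³.
The plate makes 63° with the vertical, i.e. θ = 90° − 63° = 27° to the horizontal. Measuring y along the incline from the free-surface line, vertical depth h = y·sinθ with sinθ = 0.453990.
The centroid lies 3/2 = 1.5 m below the top edge, so y_c = 1.5 m and h_c = 1.5 × 0.453990 = 0.680985 m.
A = 3.7 × 3 = 11.1 m².
Resultant F = γ·h_c·A = 8.02458 × 0.680985 × 11.1 = 60.6573 kN.

F ≈ 60.7 kN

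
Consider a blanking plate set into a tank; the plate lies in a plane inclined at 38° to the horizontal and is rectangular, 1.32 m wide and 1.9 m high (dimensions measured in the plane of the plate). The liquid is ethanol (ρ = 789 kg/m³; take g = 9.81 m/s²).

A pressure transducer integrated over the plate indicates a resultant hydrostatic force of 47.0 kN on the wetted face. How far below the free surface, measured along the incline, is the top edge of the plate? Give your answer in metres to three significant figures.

γ = ρg = 789 × 9.81 / 1000 = 7.74009 kN/m³.
A = 1.32 × 1.9 = 2.508 m².
From F = γ·h_c·A, the centroid depth is h_c = 47.0/(7.74009 × 2.508) = 2.42116 m.
Let θ = 38° be the plate's angle to the horizontal; measure y along the incline from where the plane meets the free surface. Vertical depth h = y·sinθ with sinθ = 0.615661.
Along the incline, y_c = h_c/sinθ = 2.42116/0.615661 = 3.93262 m.
The centroid lies 1.9/2 = 0.95 m below the top edge, so the top edge sits at y_top = 3.93262 − 0.95 = 2.98262 m along the incline.

y_top ≈ 2.98 m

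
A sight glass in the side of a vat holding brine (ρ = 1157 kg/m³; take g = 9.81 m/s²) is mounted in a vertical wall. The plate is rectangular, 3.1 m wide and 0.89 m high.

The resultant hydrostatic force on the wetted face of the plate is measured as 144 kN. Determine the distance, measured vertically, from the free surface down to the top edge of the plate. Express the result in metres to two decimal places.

γ = ρg = 1157 × 9.81 / 1000 = 11.35017 kN/m³.
A = 3.1 × 0.89 = 2.759 m².
From F = γ·h_c·A, the centroid depth is h_c = 144/(11.35017 × 2.759) = 4.59842 m.
The centroid lies 0.89/2 = 0.445 m below the top edge, so the top edge sits at h_top = 4.59842 − 0.445 = 4.15342 m below the surface.

d_top ≈ 4.15 m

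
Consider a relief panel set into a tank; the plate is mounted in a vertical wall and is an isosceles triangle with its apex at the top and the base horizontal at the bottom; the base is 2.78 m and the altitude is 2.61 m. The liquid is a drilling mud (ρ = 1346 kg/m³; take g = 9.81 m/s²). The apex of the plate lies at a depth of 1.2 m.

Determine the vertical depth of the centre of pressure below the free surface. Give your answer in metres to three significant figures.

h_p = 3.07 m

γ = ρg = 1346 × 9.81 / 1000 = 13.20426 kN/m³.
With the apex up, the centroid sits 2h/3 = 2 × 2.61/3 = 1.74 m below the apex, so the centroid depth is h_c = 1.2 + 1.74 = 2.94 m.
A = ½ × 2.78 × 2.61 = 3.6279 m².
Resultant F = γ·h_c·A = 13.20426 × 2.94 × 3.6279 = 140.837 kN.
I_c = b·h³/36 = 2.78 × 2.61³/36 = 1.37298 m⁴.
Centre of pressure: y_p = y_c + I_c/(y_c·A) = 2.94 + 1.37298/(2.94 × 3.6279) = 2.94 + 0.128725 = 3.06873 m along the plane.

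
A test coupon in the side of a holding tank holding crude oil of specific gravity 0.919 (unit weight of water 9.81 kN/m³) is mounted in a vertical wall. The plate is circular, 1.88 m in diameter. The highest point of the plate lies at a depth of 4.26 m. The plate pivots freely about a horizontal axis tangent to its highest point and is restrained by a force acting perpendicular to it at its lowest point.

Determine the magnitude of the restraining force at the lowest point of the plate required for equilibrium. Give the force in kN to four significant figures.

γ = 0.919 × 9.81 = 9.01539 kN/m³.
The centroid is at the centre, 0.94 m below the top of the plate, so the centroid depth is h_c = 4.26 + 0.94 = 5.2 m.
A = π(0.94)² = 2.77591 m².
Resultant F = γ·h_c·A = 9.01539 × 5.2 × 2.77591 = 130.135 kN.
I_c = πr⁴/4 = π × 0.94⁴/4 = 0.613199 m⁴.
Centre of pressure: y_p = y_c + I_c/(y_c·A) = 5.2 + 0.613199/(5.2 × 2.77591) = 5.2 + 0.0424808 = 5.24248 m along the plane.
The resultant acts 0.94 + 0.0424808 = 0.982481 m (along the plate) below the hinge at the top edge, so the moment about the hinge is M = F × 0.982481 = 130.135 × 0.982481 = 127.855 kN·m.
A normal force at the bottom, 1.88 m from the hinge, must supply this moment: P = 127.855/1.88 = 68.008 kN.

P ≈ 68.01 kN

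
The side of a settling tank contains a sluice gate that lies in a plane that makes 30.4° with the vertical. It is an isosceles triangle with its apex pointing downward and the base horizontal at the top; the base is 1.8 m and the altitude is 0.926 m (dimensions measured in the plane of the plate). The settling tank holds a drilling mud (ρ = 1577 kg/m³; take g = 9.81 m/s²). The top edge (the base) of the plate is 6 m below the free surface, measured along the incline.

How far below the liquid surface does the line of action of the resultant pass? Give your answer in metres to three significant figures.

h_p = 5.45 m

γ = ρg = 1577 × 9.81 / 1000 = 15.47037 kN/m³.
The plate makes 30.4° with the vertical, i.e. θ = 90° − 30.4° = 59.6° to the horizontal. Measuring y along the incline from the free-surface line, vertical depth h = y·sinθ with sinθ = 0.862514.
With the apex down, the centroid sits h/3 = 0.926/3 = 0.308667 m below the base (the top edge), so y_c = 6 + 0.308667 = 6.30867 m and h_c = 6.30867 × 0.862514 = 5.44132 m.
A = ½ × 1.8 × 0.926 = 0.8334 m².
Resultant F = γ·h_c·A = 15.47037 × 5.44132 × 0.8334 = 70.155 kN.
I_c = b·h³/36 = 1.8 × 0.926³/36 = 0.0397011 m⁴.
Centre of pressure: y_p = y_c + I_c/(y_c·A) = 6.30867 + 0.0397011/(6.30867 × 0.8334) = 6.30867 + 0.00755112 = 6.31622 m along the plane.
Vertically, h_p = y_p·sinθ = 6.31622 × 0.862514 = 5.44783 m.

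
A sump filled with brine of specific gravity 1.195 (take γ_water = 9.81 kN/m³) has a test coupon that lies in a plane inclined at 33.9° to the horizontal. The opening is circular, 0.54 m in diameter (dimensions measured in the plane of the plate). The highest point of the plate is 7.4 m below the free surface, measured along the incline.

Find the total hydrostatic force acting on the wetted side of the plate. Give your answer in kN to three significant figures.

F ≈ 11.5 kN

γ = 1.195 × 9.81 = 11.72295 kN/m³.
Let θ = 33.9° be the plate's angle to the horizontal; measure y along the incline from where the plane meets the free surface. Vertical depth h = y·sinθ with sinθ = 0.557745.
The centroid is at the centre, 0.27 m below the top of the plate, so y_c = 7.4 + 0.27 = 7.67 m and h_c = 7.67 × 0.557745 = 4.2779 m.
A = π(0.27)² = 0.229022 m².
Resultant F = γ·h_c·A = 11.72295 × 4.2779 × 0.229022 = 11.4854 kN.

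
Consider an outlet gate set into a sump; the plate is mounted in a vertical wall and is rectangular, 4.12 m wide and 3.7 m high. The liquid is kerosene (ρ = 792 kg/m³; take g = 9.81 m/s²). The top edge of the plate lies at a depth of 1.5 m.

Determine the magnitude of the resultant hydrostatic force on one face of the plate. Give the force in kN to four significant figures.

F ≈ 396.8 kN

γ = ρg = 792 × 9.81 / 1000 = 7.76952 kN/m³.
The centroid lies 3.7/2 = 1.85 m below the top edge, so the centroid depth is h_c = 1.5 + 1.85 = 3.35 m.
A = 4.12 × 3.7 = 15.244 m².
Resultant F = γ·h_c·A = 7.76952 × 3.35 × 15.244 = 396.769 kN.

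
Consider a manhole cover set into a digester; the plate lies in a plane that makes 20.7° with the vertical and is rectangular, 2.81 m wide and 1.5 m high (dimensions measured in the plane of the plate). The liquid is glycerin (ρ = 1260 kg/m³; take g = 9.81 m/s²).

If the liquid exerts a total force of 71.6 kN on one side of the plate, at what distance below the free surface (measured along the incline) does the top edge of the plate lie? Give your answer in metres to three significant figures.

y_top ≈ 0.719 m

γ = ρg = 1260 × 9.81 / 1000 = 12.3606 kN/m³.
A = 2.81 × 1.5 = 4.215 m².
From F = γ·h_c·A, the centroid depth is h_c = 71.6/(12.3606 × 4.215) = 1.37428 m.
The plate makes 20.7° with the vertical, i.e. θ = 90° − 20.7° = 69.3° to the horizontal. Measuring y along the incline from the free-surface line, vertical depth h = y·sinθ with sinθ = 0.935444.
Along the incline, y_c = h_c/sinθ = 1.37428/0.935444 = 1.46912 m.
The centroid lies 1.5/2 = 0.75 m below the top edge, so the top edge sits at y_top = 1.46912 − 0.75 = 0.71912 m along the incline.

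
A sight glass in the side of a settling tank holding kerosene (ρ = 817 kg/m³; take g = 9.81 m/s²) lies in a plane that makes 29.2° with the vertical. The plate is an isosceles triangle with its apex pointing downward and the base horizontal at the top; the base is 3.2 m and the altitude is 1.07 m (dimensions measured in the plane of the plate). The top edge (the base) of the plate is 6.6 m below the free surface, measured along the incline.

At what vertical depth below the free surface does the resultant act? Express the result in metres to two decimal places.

h_p = 6.08 m

γ = ρg = 817 × 9.81 / 1000 = 8.01477 kN/m³.
The plate makes 29.2° with the vertical, i.e. θ = 90° − 29.2° = 60.8° to the horizontal. Measuring y along the incline from the free-surface line, vertical depth h = y·sinθ with sinθ = 0.872922.
With the apex down, the centroid sits h/3 = 1.07/3 = 0.356667 m below the base (the top edge), so y_c = 6.6 + 0.356667 = 6.95667 m and h_c = 6.95667 × 0.872922 = 6.07263 m.
A = ½ × 3.2 × 1.07 = 1.712 m².
Resultant F = γ·h_c·A = 8.01477 × 6.07263 × 1.712 = 83.3243 kN.
I_c = b·h³/36 = 3.2 × 1.07³/36 = 0.108893 m⁴.
Centre of pressure: y_p = y_c + I_c/(y_c·A) = 6.95667 + 0.108893/(6.95667 × 1.712) = 6.95667 + 0.00914313 = 6.96581 m along the plane.
Vertically, h_p = y_p·sinθ = 6.96581 × 0.872922 = 6.08061 m.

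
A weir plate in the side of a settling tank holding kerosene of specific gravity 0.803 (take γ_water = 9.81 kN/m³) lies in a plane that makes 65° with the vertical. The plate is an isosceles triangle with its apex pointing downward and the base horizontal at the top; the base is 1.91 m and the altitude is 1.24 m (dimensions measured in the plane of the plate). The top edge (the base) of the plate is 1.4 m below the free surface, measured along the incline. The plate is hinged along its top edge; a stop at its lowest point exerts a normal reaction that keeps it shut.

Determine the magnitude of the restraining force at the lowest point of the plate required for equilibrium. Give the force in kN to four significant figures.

γ = 0.803 × 9.81 = 7.87743 kN/m³.
The plate makes 65° with the vertical, i.e. θ = 90° − 65° = 25° to the horizontal. Measuring y along the incline from the free-surface line, vertical depth h = y·sinθ with sinθ = 0.422618.
With the apex down, the centroid sits h/3 = 1.24/3 = 0.413333 m below the base (the top edge), so y_c = 1.4 + 0.413333 = 1.81333 m and h_c = 1.81333 × 0.422618 = 0.766346 m.
A = ½ × 1.91 × 1.24 = 1.1842 m².
Resultant F = γ·h_c·A = 7.87743 × 0.766346 × 1.1842 = 7.14882 kN.
I_c = b·h³/36 = 1.91 × 1.24³/36 = 0.101157 m⁴.
Centre of pressure: y_p = y_c + I_c/(y_c·A) = 1.81333 + 0.101157/(1.81333 × 1.1842) = 1.81333 + 0.0471079 = 1.86044 m along the plane.
The resultant acts 0.413333 + 0.0471079 = 0.460441 m (along the plate) below the hinge at the top edge, so the moment about the hinge is M = F × 0.460441 = 7.14882 × 0.460441 = 3.29161 kN·m.
A normal force at the bottom, 1.24 m from the hinge, must supply this moment: P = 3.29161/1.24 = 2.65452 kN.

P ≈ 2.655 kN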